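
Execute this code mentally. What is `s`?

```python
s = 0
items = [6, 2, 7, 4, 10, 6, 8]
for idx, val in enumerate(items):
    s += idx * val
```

Let's trace through this code step by step.

Initialize: s = 0
Initialize: items = [6, 2, 7, 4, 10, 6, 8]
Entering loop: for idx, val in enumerate(items):

After execution: s = 146
146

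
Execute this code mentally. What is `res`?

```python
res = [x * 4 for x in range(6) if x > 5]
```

Let's trace through this code step by step.

Initialize: res = [x * 4 for x in range(6) if x > 5]

After execution: res = []
[]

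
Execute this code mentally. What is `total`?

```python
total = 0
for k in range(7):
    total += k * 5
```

Let's trace through this code step by step.

Initialize: total = 0
Entering loop: for k in range(7):

After execution: total = 105
105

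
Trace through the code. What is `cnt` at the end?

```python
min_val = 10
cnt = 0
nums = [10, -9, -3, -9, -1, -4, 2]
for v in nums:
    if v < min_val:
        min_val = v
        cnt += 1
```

Let's trace through this code step by step.

Initialize: min_val = 10
Initialize: cnt = 0
Initialize: nums = [10, -9, -3, -9, -1, -4, 2]
Entering loop: for v in nums:

After execution: cnt = 1
1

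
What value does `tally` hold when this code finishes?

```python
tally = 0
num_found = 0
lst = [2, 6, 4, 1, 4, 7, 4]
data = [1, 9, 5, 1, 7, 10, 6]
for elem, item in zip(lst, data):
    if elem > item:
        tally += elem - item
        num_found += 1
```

Let's trace through this code step by step.

Initialize: tally = 0
Initialize: num_found = 0
Initialize: lst = [2, 6, 4, 1, 4, 7, 4]
Initialize: data = [1, 9, 5, 1, 7, 10, 6]
Entering loop: for elem, item in zip(lst, data):

After execution: tally = 1
1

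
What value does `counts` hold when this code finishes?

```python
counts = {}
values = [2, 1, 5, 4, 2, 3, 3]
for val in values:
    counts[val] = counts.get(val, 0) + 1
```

Let's trace through this code step by step.

Initialize: counts = {}
Initialize: values = [2, 1, 5, 4, 2, 3, 3]
Entering loop: for val in values:

After execution: counts = {2: 2, 1: 1, 5: 1, 4: 1, 3: 2}
{2: 2, 1: 1, 5: 1, 4: 1, 3: 2}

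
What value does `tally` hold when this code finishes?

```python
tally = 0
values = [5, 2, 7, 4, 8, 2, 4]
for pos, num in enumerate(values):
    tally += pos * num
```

Let's trace through this code step by step.

Initialize: tally = 0
Initialize: values = [5, 2, 7, 4, 8, 2, 4]
Entering loop: for pos, num in enumerate(values):

After execution: tally = 94
94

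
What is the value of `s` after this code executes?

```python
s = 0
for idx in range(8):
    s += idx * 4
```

Let's trace through this code step by step.

Initialize: s = 0
Entering loop: for idx in range(8):

After execution: s = 112
112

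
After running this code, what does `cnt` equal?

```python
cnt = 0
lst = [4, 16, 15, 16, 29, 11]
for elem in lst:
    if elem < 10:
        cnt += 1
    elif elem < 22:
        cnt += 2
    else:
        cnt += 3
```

Let's trace through this code step by step.

Initialize: cnt = 0
Initialize: lst = [4, 16, 15, 16, 29, 11]
Entering loop: for elem in lst:

After execution: cnt = 12
12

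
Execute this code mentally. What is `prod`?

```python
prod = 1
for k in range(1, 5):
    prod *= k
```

Let's trace through this code step by step.

Initialize: prod = 1
Entering loop: for k in range(1, 5):

After execution: prod = 24
24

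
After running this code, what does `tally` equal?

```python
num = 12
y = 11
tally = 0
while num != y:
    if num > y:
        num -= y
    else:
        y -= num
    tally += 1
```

Let's trace through this code step by step.

Initialize: num = 12
Initialize: y = 11
Initialize: tally = 0
Entering loop: while num != y:

After execution: tally = 11
11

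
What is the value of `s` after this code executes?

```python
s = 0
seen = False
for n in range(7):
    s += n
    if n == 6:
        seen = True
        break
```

Let's trace through this code step by step.

Initialize: s = 0
Initialize: seen = False
Entering loop: for n in range(7):

After execution: s = 21
21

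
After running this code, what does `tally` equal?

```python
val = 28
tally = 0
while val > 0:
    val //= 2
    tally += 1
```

Let's trace through this code step by step.

Initialize: val = 28
Initialize: tally = 0
Entering loop: while val > 0:

After execution: tally = 5
5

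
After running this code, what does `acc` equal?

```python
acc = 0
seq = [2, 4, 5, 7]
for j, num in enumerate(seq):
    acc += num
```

Let's trace through this code step by step.

Initialize: acc = 0
Initialize: seq = [2, 4, 5, 7]
Entering loop: for j, num in enumerate(seq):

After execution: acc = 18
18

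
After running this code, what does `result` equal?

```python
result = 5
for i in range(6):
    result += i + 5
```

Let's trace through this code step by step.

Initialize: result = 5
Entering loop: for i in range(6):

After execution: result = 50
50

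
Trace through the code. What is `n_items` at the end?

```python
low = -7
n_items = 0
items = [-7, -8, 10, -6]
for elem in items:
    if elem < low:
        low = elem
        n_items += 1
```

Let's trace through this code step by step.

Initialize: low = -7
Initialize: n_items = 0
Initialize: items = [-7, -8, 10, -6]
Entering loop: for elem in items:

After execution: n_items = 1
1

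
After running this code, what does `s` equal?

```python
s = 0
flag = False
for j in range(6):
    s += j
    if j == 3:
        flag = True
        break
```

Let's trace through this code step by step.

Initialize: s = 0
Initialize: flag = False
Entering loop: for j in range(6):

After execution: s = 6
6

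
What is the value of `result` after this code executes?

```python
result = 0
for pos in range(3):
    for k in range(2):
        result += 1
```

Let's trace through this code step by step.

Initialize: result = 0
Entering loop: for pos in range(3):

After execution: result = 6
6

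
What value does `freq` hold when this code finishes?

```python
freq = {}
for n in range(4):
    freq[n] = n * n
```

Let's trace through this code step by step.

Initialize: freq = {}
Entering loop: for n in range(4):

After execution: freq = {0: 0, 1: 1, 2: 4, 3: 9}
{0: 0, 1: 1, 2: 4, 3: 9}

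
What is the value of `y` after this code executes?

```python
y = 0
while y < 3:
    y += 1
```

Let's trace through this code step by step.

Initialize: y = 0
Entering loop: while y < 3:

After execution: y = 3
3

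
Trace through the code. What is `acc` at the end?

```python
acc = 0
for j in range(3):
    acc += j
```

Let's trace through this code step by step.

Initialize: acc = 0
Entering loop: for j in range(3):

After execution: acc = 3
3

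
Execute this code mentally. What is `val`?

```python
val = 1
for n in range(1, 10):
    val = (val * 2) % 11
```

Let's trace through this code step by step.

Initialize: val = 1
Entering loop: for n in range(1, 10):

After execution: val = 6
6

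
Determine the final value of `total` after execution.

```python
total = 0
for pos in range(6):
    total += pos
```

Let's trace through this code step by step.

Initialize: total = 0
Entering loop: for pos in range(6):

After execution: total = 15
15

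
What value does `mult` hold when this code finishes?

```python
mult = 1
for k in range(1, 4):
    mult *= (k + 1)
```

Let's trace through this code step by step.

Initialize: mult = 1
Entering loop: for k in range(1, 4):

After execution: mult = 24
24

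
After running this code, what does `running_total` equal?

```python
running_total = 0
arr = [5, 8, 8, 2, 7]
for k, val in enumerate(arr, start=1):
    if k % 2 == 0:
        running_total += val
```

Let's trace through this code step by step.

Initialize: running_total = 0
Initialize: arr = [5, 8, 8, 2, 7]
Entering loop: for k, val in enumerate(arr, start=1):

After execution: running_total = 10
10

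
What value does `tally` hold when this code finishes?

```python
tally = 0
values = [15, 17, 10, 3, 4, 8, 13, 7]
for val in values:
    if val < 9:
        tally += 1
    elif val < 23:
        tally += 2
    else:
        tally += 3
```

Let's trace through this code step by step.

Initialize: tally = 0
Initialize: values = [15, 17, 10, 3, 4, 8, 13, 7]
Entering loop: for val in values:

After execution: tally = 12
12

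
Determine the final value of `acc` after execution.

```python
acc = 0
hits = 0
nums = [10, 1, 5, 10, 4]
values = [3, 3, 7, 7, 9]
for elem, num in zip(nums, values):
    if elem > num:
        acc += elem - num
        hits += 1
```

Let's trace through this code step by step.

Initialize: acc = 0
Initialize: hits = 0
Initialize: nums = [10, 1, 5, 10, 4]
Initialize: values = [3, 3, 7, 7, 9]
Entering loop: for elem, num in zip(nums, values):

After execution: acc = 10
10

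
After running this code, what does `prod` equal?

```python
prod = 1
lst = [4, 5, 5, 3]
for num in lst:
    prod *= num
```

Let's trace through this code step by step.

Initialize: prod = 1
Initialize: lst = [4, 5, 5, 3]
Entering loop: for num in lst:

After execution: prod = 300
300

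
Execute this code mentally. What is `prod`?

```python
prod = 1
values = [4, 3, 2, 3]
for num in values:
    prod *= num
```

Let's trace through this code step by step.

Initialize: prod = 1
Initialize: values = [4, 3, 2, 3]
Entering loop: for num in values:

After execution: prod = 72
72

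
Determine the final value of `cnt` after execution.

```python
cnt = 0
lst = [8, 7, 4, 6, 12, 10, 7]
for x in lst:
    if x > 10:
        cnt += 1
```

Let's trace through this code step by step.

Initialize: cnt = 0
Initialize: lst = [8, 7, 4, 6, 12, 10, 7]
Entering loop: for x in lst:

After execution: cnt = 1
1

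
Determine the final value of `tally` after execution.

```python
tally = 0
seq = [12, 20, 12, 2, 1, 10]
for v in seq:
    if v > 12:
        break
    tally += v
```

Let's trace through this code step by step.

Initialize: tally = 0
Initialize: seq = [12, 20, 12, 2, 1, 10]
Entering loop: for v in seq:

After execution: tally = 12
12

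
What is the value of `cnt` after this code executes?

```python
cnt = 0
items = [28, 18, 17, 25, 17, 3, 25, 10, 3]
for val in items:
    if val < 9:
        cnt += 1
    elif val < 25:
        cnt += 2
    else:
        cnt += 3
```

Let's trace through this code step by step.

Initialize: cnt = 0
Initialize: items = [28, 18, 17, 25, 17, 3, 25, 10, 3]
Entering loop: for val in items:

After execution: cnt = 19
19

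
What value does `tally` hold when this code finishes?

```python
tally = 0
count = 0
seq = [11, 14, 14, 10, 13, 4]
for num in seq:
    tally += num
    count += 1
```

Let's trace through this code step by step.

Initialize: tally = 0
Initialize: count = 0
Initialize: seq = [11, 14, 14, 10, 13, 4]
Entering loop: for num in seq:

After execution: tally = 66
66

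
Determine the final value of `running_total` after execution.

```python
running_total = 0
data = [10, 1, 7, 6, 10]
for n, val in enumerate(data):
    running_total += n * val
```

Let's trace through this code step by step.

Initialize: running_total = 0
Initialize: data = [10, 1, 7, 6, 10]
Entering loop: for n, val in enumerate(data):

After execution: running_total = 73
73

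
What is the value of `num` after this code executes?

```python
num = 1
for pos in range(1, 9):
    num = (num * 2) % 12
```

Let's trace through this code step by step.

Initialize: num = 1
Entering loop: for pos in range(1, 9):

After execution: num = 4
4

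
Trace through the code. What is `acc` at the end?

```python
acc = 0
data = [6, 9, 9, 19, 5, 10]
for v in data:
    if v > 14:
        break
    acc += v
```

Let's trace through this code step by step.

Initialize: acc = 0
Initialize: data = [6, 9, 9, 19, 5, 10]
Entering loop: for v in data:

After execution: acc = 24
24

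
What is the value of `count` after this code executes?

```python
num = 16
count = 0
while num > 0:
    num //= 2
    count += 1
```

Let's trace through this code step by step.

Initialize: num = 16
Initialize: count = 0
Entering loop: while num > 0:

After execution: count = 5
5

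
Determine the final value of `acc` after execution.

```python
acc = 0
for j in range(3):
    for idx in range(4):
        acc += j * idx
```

Let's trace through this code step by step.

Initialize: acc = 0
Entering loop: for j in range(3):

After execution: acc = 18
18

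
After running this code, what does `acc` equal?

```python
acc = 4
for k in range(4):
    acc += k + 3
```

Let's trace through this code step by step.

Initialize: acc = 4
Entering loop: for k in range(4):

After execution: acc = 22
22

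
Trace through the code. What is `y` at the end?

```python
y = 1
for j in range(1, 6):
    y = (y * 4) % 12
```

Let's trace through this code step by step.

Initialize: y = 1
Entering loop: for j in range(1, 6):

After execution: y = 4
4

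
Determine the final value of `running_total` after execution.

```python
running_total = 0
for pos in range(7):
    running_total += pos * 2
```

Let's trace through this code step by step.

Initialize: running_total = 0
Entering loop: for pos in range(7):

After execution: running_total = 42
42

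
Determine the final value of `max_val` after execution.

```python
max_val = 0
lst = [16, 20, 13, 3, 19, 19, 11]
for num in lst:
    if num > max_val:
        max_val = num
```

Let's trace through this code step by step.

Initialize: max_val = 0
Initialize: lst = [16, 20, 13, 3, 19, 19, 11]
Entering loop: for num in lst:

After execution: max_val = 20
20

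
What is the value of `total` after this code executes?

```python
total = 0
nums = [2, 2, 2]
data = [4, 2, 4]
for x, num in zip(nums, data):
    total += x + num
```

Let's trace through this code step by step.

Initialize: total = 0
Initialize: nums = [2, 2, 2]
Initialize: data = [4, 2, 4]
Entering loop: for x, num in zip(nums, data):

After execution: total = 16
16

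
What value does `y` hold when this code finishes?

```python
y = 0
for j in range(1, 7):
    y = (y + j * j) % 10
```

Let's trace through this code step by step.

Initialize: y = 0
Entering loop: for j in range(1, 7):

After execution: y = 1
1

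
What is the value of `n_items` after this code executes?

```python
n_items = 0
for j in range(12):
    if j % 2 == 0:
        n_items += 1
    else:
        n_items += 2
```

Let's trace through this code step by step.

Initialize: n_items = 0
Entering loop: for j in range(12):

After execution: n_items = 18
18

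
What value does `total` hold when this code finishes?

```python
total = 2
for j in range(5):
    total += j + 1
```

Let's trace through this code step by step.

Initialize: total = 2
Entering loop: for j in range(5):

After execution: total = 17
17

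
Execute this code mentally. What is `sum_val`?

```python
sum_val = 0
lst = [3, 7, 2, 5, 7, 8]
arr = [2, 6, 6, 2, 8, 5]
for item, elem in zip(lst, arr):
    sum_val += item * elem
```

Let's trace through this code step by step.

Initialize: sum_val = 0
Initialize: lst = [3, 7, 2, 5, 7, 8]
Initialize: arr = [2, 6, 6, 2, 8, 5]
Entering loop: for item, elem in zip(lst, arr):

After execution: sum_val = 166
166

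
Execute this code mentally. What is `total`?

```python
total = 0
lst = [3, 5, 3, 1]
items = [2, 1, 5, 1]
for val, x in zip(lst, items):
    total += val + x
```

Let's trace through this code step by step.

Initialize: total = 0
Initialize: lst = [3, 5, 3, 1]
Initialize: items = [2, 1, 5, 1]
Entering loop: for val, x in zip(lst, items):

After execution: total = 21
21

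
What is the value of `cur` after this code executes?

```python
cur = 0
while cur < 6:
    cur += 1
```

Let's trace through this code step by step.

Initialize: cur = 0
Entering loop: while cur < 6:

After execution: cur = 6
6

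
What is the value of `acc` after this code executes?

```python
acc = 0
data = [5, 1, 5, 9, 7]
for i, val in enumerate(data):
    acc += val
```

Let's trace through this code step by step.

Initialize: acc = 0
Initialize: data = [5, 1, 5, 9, 7]
Entering loop: for i, val in enumerate(data):

After execution: acc = 27
27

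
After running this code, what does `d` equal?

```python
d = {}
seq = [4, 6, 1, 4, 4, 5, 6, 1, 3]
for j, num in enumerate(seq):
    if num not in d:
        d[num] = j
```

Let's trace through this code step by step.

Initialize: d = {}
Initialize: seq = [4, 6, 1, 4, 4, 5, 6, 1, 3]
Entering loop: for j, num in enumerate(seq):

After execution: d = {4: 0, 6: 1, 1: 2, 5: 5, 3: 8}
{4: 0, 6: 1, 1: 2, 5: 5, 3: 8}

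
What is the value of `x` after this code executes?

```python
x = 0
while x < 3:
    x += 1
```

Let's trace through this code step by step.

Initialize: x = 0
Entering loop: while x < 3:

After execution: x = 3
3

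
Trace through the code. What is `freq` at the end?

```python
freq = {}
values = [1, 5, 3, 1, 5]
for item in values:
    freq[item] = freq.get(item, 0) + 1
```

Let's trace through this code step by step.

Initialize: freq = {}
Initialize: values = [1, 5, 3, 1, 5]
Entering loop: for item in values:

After execution: freq = {1: 2, 5: 2, 3: 1}
{1: 2, 5: 2, 3: 1}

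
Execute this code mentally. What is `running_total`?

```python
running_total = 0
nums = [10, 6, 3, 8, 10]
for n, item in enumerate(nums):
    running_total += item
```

Let's trace through this code step by step.

Initialize: running_total = 0
Initialize: nums = [10, 6, 3, 8, 10]
Entering loop: for n, item in enumerate(nums):

After execution: running_total = 37
37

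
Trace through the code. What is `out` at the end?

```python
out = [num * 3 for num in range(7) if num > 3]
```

Let's trace through this code step by step.

Initialize: out = [num * 3 for num in range(7) if num > 3]

After execution: out = [12, 15, 18]
[12, 15, 18]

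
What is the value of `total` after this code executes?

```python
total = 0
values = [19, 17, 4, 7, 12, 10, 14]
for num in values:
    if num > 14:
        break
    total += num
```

Let's trace through this code step by step.

Initialize: total = 0
Initialize: values = [19, 17, 4, 7, 12, 10, 14]
Entering loop: for num in values:

After execution: total = 0
0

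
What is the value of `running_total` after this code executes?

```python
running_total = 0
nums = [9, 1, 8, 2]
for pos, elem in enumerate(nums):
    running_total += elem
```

Let's trace through this code step by step.

Initialize: running_total = 0
Initialize: nums = [9, 1, 8, 2]
Entering loop: for pos, elem in enumerate(nums):

After execution: running_total = 20
20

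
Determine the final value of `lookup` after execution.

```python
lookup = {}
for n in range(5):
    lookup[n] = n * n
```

Let's trace through this code step by step.

Initialize: lookup = {}
Entering loop: for n in range(5):

After execution: lookup = {0: 0, 1: 1, 2: 4, 3: 9, 4: 16}
{0: 0, 1: 1, 2: 4, 3: 9, 4: 16}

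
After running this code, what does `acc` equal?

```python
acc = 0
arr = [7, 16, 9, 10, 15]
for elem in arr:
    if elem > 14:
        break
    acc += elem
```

Let's trace through this code step by step.

Initialize: acc = 0
Initialize: arr = [7, 16, 9, 10, 15]
Entering loop: for elem in arr:

After execution: acc = 7
7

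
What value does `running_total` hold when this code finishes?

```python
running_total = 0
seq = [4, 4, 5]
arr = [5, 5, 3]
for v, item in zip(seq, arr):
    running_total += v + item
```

Let's trace through this code step by step.

Initialize: running_total = 0
Initialize: seq = [4, 4, 5]
Initialize: arr = [5, 5, 3]
Entering loop: for v, item in zip(seq, arr):

After execution: running_total = 26
26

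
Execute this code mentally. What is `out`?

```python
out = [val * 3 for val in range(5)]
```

Let's trace through this code step by step.

Initialize: out = [val * 3 for val in range(5)]

After execution: out = [0, 3, 6, 9, 12]
[0, 3, 6, 9, 12]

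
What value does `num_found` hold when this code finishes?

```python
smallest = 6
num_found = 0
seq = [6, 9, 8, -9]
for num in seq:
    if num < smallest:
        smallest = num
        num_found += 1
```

Let's trace through this code step by step.

Initialize: smallest = 6
Initialize: num_found = 0
Initialize: seq = [6, 9, 8, -9]
Entering loop: for num in seq:

After execution: num_found = 1
1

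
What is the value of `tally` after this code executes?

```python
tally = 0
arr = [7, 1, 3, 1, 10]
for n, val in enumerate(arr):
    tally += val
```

Let's trace through this code step by step.

Initialize: tally = 0
Initialize: arr = [7, 1, 3, 1, 10]
Entering loop: for n, val in enumerate(arr):

After execution: tally = 22
22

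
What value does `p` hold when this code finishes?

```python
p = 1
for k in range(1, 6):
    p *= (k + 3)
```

Let's trace through this code step by step.

Initialize: p = 1
Entering loop: for k in range(1, 6):

After execution: p = 6720
6720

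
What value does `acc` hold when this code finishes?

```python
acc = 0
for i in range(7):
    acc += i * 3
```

Let's trace through this code step by step.

Initialize: acc = 0
Entering loop: for i in range(7):

After execution: acc = 63
63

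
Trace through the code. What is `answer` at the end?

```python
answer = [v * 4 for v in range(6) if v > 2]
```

Let's trace through this code step by step.

Initialize: answer = [v * 4 for v in range(6) if v > 2]

After execution: answer = [12, 16, 20]
[12, 16, 20]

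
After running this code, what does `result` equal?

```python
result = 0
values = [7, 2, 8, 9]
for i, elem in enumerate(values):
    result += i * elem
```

Let's trace through this code step by step.

Initialize: result = 0
Initialize: values = [7, 2, 8, 9]
Entering loop: for i, elem in enumerate(values):

After execution: result = 45
45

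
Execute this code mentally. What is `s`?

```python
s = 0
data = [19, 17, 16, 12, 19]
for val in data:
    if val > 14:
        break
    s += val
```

Let's trace through this code step by step.

Initialize: s = 0
Initialize: data = [19, 17, 16, 12, 19]
Entering loop: for val in data:

After execution: s = 0
0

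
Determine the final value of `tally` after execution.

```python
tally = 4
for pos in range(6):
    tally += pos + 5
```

Let's trace through this code step by step.

Initialize: tally = 4
Entering loop: for pos in range(6):

After execution: tally = 49
49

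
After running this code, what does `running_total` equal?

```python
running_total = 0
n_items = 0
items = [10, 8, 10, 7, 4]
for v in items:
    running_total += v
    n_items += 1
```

Let's trace through this code step by step.

Initialize: running_total = 0
Initialize: n_items = 0
Initialize: items = [10, 8, 10, 7, 4]
Entering loop: for v in items:

After execution: running_total = 39
39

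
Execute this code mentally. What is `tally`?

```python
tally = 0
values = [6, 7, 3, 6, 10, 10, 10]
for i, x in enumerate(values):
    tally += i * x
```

Let's trace through this code step by step.

Initialize: tally = 0
Initialize: values = [6, 7, 3, 6, 10, 10, 10]
Entering loop: for i, x in enumerate(values):

After execution: tally = 181
181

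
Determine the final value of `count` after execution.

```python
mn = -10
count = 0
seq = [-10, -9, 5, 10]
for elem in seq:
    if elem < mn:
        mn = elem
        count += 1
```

Let's trace through this code step by step.

Initialize: mn = -10
Initialize: count = 0
Initialize: seq = [-10, -9, 5, 10]
Entering loop: for elem in seq:

After execution: count = 0
0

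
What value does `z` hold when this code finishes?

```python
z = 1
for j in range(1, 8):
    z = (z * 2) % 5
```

Let's trace through this code step by step.

Initialize: z = 1
Entering loop: for j in range(1, 8):

After execution: z = 3
3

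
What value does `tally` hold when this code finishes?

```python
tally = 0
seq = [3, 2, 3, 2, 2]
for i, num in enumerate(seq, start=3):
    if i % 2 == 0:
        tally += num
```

Let's trace through this code step by step.

Initialize: tally = 0
Initialize: seq = [3, 2, 3, 2, 2]
Entering loop: for i, num in enumerate(seq, start=3):

After execution: tally = 4
4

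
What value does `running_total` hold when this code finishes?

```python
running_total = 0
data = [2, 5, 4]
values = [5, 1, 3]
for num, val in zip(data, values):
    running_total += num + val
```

Let's trace through this code step by step.

Initialize: running_total = 0
Initialize: data = [2, 5, 4]
Initialize: values = [5, 1, 3]
Entering loop: for num, val in zip(data, values):

After execution: running_total = 20
20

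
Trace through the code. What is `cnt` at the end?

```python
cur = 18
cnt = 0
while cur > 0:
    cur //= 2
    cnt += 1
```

Let's trace through this code step by step.

Initialize: cur = 18
Initialize: cnt = 0
Entering loop: while cur > 0:

After execution: cnt = 5
5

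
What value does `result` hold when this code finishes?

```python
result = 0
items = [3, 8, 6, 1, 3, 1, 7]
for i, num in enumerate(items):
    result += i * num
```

Let's trace through this code step by step.

Initialize: result = 0
Initialize: items = [3, 8, 6, 1, 3, 1, 7]
Entering loop: for i, num in enumerate(items):

After execution: result = 82
82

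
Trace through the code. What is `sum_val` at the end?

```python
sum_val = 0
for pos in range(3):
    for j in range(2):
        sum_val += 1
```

Let's trace through this code step by step.

Initialize: sum_val = 0
Entering loop: for pos in range(3):

After execution: sum_val = 6
6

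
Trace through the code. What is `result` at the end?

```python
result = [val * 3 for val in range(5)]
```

Let's trace through this code step by step.

Initialize: result = [val * 3 for val in range(5)]

After execution: result = [0, 3, 6, 9, 12]
[0, 3, 6, 9, 12]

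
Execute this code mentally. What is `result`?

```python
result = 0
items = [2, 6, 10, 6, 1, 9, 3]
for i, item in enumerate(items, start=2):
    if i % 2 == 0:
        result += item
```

Let's trace through this code step by step.

Initialize: result = 0
Initialize: items = [2, 6, 10, 6, 1, 9, 3]
Entering loop: for i, item in enumerate(items, start=2):

After execution: result = 16
16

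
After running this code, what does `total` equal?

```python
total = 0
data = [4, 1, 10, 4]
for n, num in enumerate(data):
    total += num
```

Let's trace through this code step by step.

Initialize: total = 0
Initialize: data = [4, 1, 10, 4]
Entering loop: for n, num in enumerate(data):

After execution: total = 19
19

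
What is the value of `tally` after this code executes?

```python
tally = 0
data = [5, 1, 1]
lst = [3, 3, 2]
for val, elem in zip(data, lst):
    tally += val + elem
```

Let's trace through this code step by step.

Initialize: tally = 0
Initialize: data = [5, 1, 1]
Initialize: lst = [3, 3, 2]
Entering loop: for val, elem in zip(data, lst):

After execution: tally = 15
15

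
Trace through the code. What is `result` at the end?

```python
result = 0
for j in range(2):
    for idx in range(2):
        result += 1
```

Let's trace through this code step by step.

Initialize: result = 0
Entering loop: for j in range(2):

After execution: result = 4
4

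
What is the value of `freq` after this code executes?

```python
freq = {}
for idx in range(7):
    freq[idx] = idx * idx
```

Let's trace through this code step by step.

Initialize: freq = {}
Entering loop: for idx in range(7):

After execution: freq = {0: 0, 1: 1, 2: 4, 3: 9, 4: 16, 5: 25, 6: 36}
{0: 0, 1: 1, 2: 4, 3: 9, 4: 16, 5: 25, 6: 36}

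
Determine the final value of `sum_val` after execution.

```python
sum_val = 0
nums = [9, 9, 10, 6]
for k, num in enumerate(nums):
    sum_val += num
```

Let's trace through this code step by step.

Initialize: sum_val = 0
Initialize: nums = [9, 9, 10, 6]
Entering loop: for k, num in enumerate(nums):

After execution: sum_val = 34
34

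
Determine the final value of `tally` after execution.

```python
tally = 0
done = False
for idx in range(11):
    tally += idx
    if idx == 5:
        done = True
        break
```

Let's trace through this code step by step.

Initialize: tally = 0
Initialize: done = False
Entering loop: for idx in range(11):

After execution: tally = 15
15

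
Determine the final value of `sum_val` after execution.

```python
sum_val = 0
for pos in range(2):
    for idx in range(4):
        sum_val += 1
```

Let's trace through this code step by step.

Initialize: sum_val = 0
Entering loop: for pos in range(2):

After execution: sum_val = 8
8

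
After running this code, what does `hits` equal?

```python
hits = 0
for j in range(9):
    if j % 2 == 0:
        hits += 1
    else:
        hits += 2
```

Let's trace through this code step by step.

Initialize: hits = 0
Entering loop: for j in range(9):

After execution: hits = 13
13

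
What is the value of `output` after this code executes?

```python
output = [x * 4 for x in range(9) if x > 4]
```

Let's trace through this code step by step.

Initialize: output = [x * 4 for x in range(9) if x > 4]

After execution: output = [20, 24, 28, 32]
[20, 24, 28, 32]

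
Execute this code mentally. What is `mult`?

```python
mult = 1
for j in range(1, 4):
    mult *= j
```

Let's trace through this code step by step.

Initialize: mult = 1
Entering loop: for j in range(1, 4):

After execution: mult = 6
6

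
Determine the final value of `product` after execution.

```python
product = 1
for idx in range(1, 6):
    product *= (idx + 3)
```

Let's trace through this code step by step.

Initialize: product = 1
Entering loop: for idx in range(1, 6):

After execution: product = 6720
6720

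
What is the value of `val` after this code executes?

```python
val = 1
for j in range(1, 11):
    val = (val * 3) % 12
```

Let's trace through this code step by step.

Initialize: val = 1
Entering loop: for j in range(1, 11):

After execution: val = 9
9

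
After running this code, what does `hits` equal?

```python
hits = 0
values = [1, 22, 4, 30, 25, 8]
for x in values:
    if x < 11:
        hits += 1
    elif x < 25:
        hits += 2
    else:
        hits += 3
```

Let's trace through this code step by step.

Initialize: hits = 0
Initialize: values = [1, 22, 4, 30, 25, 8]
Entering loop: for x in values:

After execution: hits = 11
11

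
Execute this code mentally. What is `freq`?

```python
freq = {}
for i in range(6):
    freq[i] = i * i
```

Let's trace through this code step by step.

Initialize: freq = {}
Entering loop: for i in range(6):

After execution: freq = {0: 0, 1: 1, 2: 4, 3: 9, 4: 16, 5: 25}
{0: 0, 1: 1, 2: 4, 3: 9, 4: 16, 5: 25}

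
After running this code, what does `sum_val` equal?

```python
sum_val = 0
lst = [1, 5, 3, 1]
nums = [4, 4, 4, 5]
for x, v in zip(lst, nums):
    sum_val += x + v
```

Let's trace through this code step by step.

Initialize: sum_val = 0
Initialize: lst = [1, 5, 3, 1]
Initialize: nums = [4, 4, 4, 5]
Entering loop: for x, v in zip(lst, nums):

After execution: sum_val = 27
27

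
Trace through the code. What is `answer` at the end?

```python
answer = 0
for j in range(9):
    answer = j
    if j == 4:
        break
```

Let's trace through this code step by step.

Initialize: answer = 0
Entering loop: for j in range(9):

After execution: answer = 4
4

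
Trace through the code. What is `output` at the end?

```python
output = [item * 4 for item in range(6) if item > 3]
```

Let's trace through this code step by step.

Initialize: output = [item * 4 for item in range(6) if item > 3]

After execution: output = [16, 20]
[16, 20]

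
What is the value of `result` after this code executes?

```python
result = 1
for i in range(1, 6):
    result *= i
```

Let's trace through this code step by step.

Initialize: result = 1
Entering loop: for i in range(1, 6):

After execution: result = 120
120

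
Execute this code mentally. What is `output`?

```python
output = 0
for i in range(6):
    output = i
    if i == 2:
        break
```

Let's trace through this code step by step.

Initialize: output = 0
Entering loop: for i in range(6):

After execution: output = 2
2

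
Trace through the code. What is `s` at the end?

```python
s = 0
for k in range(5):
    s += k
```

Let's trace through this code step by step.

Initialize: s = 0
Entering loop: for k in range(5):

After execution: s = 10
10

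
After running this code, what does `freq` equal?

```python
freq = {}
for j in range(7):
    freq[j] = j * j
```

Let's trace through this code step by step.

Initialize: freq = {}
Entering loop: for j in range(7):

After execution: freq = {0: 0, 1: 1, 2: 4, 3: 9, 4: 16, 5: 25, 6: 36}
{0: 0, 1: 1, 2: 4, 3: 9, 4: 16, 5: 25, 6: 36}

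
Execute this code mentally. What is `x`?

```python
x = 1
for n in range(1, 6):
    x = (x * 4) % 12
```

Let's trace through this code step by step.

Initialize: x = 1
Entering loop: for n in range(1, 6):

After execution: x = 4
4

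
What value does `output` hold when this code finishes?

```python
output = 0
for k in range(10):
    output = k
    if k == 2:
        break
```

Let's trace through this code step by step.

Initialize: output = 0
Entering loop: for k in range(10):

After execution: output = 2
2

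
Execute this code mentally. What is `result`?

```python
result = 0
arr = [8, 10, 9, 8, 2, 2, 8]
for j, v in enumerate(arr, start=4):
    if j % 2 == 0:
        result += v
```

Let's trace through this code step by step.

Initialize: result = 0
Initialize: arr = [8, 10, 9, 8, 2, 2, 8]
Entering loop: for j, v in enumerate(arr, start=4):

After execution: result = 27
27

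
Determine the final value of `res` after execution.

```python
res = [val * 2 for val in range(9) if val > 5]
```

Let's trace through this code step by step.

Initialize: res = [val * 2 for val in range(9) if val > 5]

After execution: res = [12, 14, 16]
[12, 14, 16]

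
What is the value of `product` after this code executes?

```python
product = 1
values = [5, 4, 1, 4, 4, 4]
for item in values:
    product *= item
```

Let's trace through this code step by step.

Initialize: product = 1
Initialize: values = [5, 4, 1, 4, 4, 4]
Entering loop: for item in values:

After execution: product = 1280
1280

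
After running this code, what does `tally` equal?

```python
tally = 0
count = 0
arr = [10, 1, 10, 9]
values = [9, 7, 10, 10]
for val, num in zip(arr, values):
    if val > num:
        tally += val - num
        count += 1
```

Let's trace through this code step by step.

Initialize: tally = 0
Initialize: count = 0
Initialize: arr = [10, 1, 10, 9]
Initialize: values = [9, 7, 10, 10]
Entering loop: for val, num in zip(arr, values):

After execution: tally = 1
1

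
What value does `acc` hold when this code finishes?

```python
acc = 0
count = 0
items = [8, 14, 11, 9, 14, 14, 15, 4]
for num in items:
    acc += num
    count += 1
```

Let's trace through this code step by step.

Initialize: acc = 0
Initialize: count = 0
Initialize: items = [8, 14, 11, 9, 14, 14, 15, 4]
Entering loop: for num in items:

After execution: acc = 89
89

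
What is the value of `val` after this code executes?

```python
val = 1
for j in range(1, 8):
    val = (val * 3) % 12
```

Let's trace through this code step by step.

Initialize: val = 1
Entering loop: for j in range(1, 8):

After execution: val = 3
3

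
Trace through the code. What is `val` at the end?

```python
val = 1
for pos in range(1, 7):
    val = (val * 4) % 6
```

Let's trace through this code step by step.

Initialize: val = 1
Entering loop: for pos in range(1, 7):

After execution: val = 4
4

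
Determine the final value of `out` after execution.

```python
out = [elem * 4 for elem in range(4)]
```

Let's trace through this code step by step.

Initialize: out = [elem * 4 for elem in range(4)]

After execution: out = [0, 4, 8, 12]
[0, 4, 8, 12]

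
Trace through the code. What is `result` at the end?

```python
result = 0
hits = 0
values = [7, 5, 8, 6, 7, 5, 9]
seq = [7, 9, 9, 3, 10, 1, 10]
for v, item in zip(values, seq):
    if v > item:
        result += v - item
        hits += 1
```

Let's trace through this code step by step.

Initialize: result = 0
Initialize: hits = 0
Initialize: values = [7, 5, 8, 6, 7, 5, 9]
Initialize: seq = [7, 9, 9, 3, 10, 1, 10]
Entering loop: for v, item in zip(values, seq):

After execution: result = 7
7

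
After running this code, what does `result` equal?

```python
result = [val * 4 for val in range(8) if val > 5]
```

Let's trace through this code step by step.

Initialize: result = [val * 4 for val in range(8) if val > 5]

After execution: result = [24, 28]
[24, 28]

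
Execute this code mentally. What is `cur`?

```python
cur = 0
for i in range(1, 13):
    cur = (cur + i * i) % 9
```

Let's trace through this code step by step.

Initialize: cur = 0
Entering loop: for i in range(1, 13):

After execution: cur = 2
2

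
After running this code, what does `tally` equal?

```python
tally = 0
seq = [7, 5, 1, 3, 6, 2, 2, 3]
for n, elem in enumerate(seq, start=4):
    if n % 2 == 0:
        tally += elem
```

Let's trace through this code step by step.

Initialize: tally = 0
Initialize: seq = [7, 5, 1, 3, 6, 2, 2, 3]
Entering loop: for n, elem in enumerate(seq, start=4):

After execution: tally = 16
16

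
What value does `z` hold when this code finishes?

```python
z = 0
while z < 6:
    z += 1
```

Let's trace through this code step by step.

Initialize: z = 0
Entering loop: while z < 6:

After execution: z = 6
6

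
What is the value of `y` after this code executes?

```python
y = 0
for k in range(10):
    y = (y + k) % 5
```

Let's trace through this code step by step.

Initialize: y = 0
Entering loop: for k in range(10):

After execution: y = 0
0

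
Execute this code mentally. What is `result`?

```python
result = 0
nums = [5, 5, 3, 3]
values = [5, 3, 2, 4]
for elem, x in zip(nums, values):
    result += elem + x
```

Let's trace through this code step by step.

Initialize: result = 0
Initialize: nums = [5, 5, 3, 3]
Initialize: values = [5, 3, 2, 4]
Entering loop: for elem, x in zip(nums, values):

After execution: result = 30
30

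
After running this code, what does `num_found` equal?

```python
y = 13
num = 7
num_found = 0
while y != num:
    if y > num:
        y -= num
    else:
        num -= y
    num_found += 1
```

Let's trace through this code step by step.

Initialize: y = 13
Initialize: num = 7
Initialize: num_found = 0
Entering loop: while y != num:

After execution: num_found = 7
7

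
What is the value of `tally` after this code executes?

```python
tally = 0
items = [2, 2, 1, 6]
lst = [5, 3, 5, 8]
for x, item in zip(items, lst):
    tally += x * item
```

Let's trace through this code step by step.

Initialize: tally = 0
Initialize: items = [2, 2, 1, 6]
Initialize: lst = [5, 3, 5, 8]
Entering loop: for x, item in zip(items, lst):

After execution: tally = 69
69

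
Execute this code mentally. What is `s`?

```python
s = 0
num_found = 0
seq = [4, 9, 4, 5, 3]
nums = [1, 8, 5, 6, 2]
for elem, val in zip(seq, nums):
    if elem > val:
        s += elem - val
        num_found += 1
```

Let's trace through this code step by step.

Initialize: s = 0
Initialize: num_found = 0
Initialize: seq = [4, 9, 4, 5, 3]
Initialize: nums = [1, 8, 5, 6, 2]
Entering loop: for elem, val in zip(seq, nums):

After execution: s = 5
5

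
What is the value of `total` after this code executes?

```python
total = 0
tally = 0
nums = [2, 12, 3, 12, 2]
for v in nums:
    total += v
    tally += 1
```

Let's trace through this code step by step.

Initialize: total = 0
Initialize: tally = 0
Initialize: nums = [2, 12, 3, 12, 2]
Entering loop: for v in nums:

After execution: total = 31
31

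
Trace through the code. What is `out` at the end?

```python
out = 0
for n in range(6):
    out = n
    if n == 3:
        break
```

Let's trace through this code step by step.

Initialize: out = 0
Entering loop: for n in range(6):

After execution: out = 3
3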